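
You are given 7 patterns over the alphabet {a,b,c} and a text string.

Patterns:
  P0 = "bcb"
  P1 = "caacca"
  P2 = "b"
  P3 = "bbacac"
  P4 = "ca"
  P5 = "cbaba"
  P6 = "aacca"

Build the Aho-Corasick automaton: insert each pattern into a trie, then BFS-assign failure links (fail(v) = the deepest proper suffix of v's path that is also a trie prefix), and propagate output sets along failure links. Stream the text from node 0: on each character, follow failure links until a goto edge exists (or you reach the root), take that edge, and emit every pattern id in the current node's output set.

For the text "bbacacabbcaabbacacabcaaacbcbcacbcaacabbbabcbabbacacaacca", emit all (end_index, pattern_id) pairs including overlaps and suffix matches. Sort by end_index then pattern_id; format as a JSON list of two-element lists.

Build automaton:
Trie nodes:
  n0 'ε': a→19 b→1 c→4
  n1 'b': b→10 c→2  [P2 ends]
  n2 'bc': b→3
  n3 'bcb': ·  [P0 ends]
  n4 'c': a→5 b→15
  n5 'ca': a→6  [P4 ends]
  n6 'caa': c→7
  n7 'caac': c→8
  n8 'caacc': a→9
  n9 'caacca': ·  [P1 ends]
  n10 'bb': a→11
  n11 'bba': c→12
  n12 'bbac': a→13
  n13 'bbaca': c→14
  n14 'bbacac': ·  [P3 ends]
  n15 'cb': a→16
  n16 'cba': b→17
  n17 'cbab': a→18
  n18 'cbaba': ·  [P5 ends]
  n19 'a': a→20
  n20 'aa': c→21
  n21 'aac': c→22
  n22 'aacc': a→23
  n23 'aacca': ·  [P6 ends]

Failure links (BFS by depth):
  n1('b'): parent n0 fail=0; on 'b' 0 → fail=0;  out {2}∪∅={2}
  n4('c'): parent n0 fail=0; on 'c' 0 → fail=0;  out ∅∪∅=∅
  n19('a'): parent n0 fail=0; on 'a' 0 → fail=0;  out ∅∪∅=∅
  n2('bc'): parent n1 fail=0; on 'c' 0 → fail=4;  out ∅∪∅=∅
  n5('ca'): parent n4 fail=0; on 'a' 0 → fail=19;  out {4}∪∅={4}
  n10('bb'): parent n1 fail=0; on 'b' 0 → fail=1;  out ∅∪{2}={2}
  n15('cb'): parent n4 fail=0; on 'b' 0 → fail=1;  out ∅∪{2}={2}
  n20('aa'): parent n19 fail=0; on 'a' 0 → fail=19;  out ∅∪∅=∅
  n3('bcb'): parent n2 fail=4; on 'b' 4 → fail=15;  out {0}∪{2}={0,2}
  n6('caa'): parent n5 fail=19; on 'a' 19 → fail=20;  out ∅∪∅=∅
  n11('bba'): parent n10 fail=1; on 'a' 1→0 → fail=19;  out ∅∪∅=∅
  n16('cba'): parent n15 fail=1; on 'a' 1→0 → fail=19;  out ∅∪∅=∅
  n21('aac'): parent n20 fail=19; on 'c' 19→0 → fail=4;  out ∅∪∅=∅
  n7('caac'): parent n6 fail=20; on 'c' 20 → fail=21;  out ∅∪∅=∅
  n12('bbac'): parent n11 fail=19; on 'c' 19→0 → fail=4;  out ∅∪∅=∅
  n17('cbab'): parent n16 fail=19; on 'b' 19→0 → fail=1;  out ∅∪{2}={2}
  n22('aacc'): parent n21 fail=4; on 'c' 4→0 → fail=4;  out ∅∪∅=∅
  n8('caacc'): parent n7 fail=21; on 'c' 21 → fail=22;  out ∅∪∅=∅
  n13('bbaca'): parent n12 fail=4; on 'a' 4 → fail=5;  out ∅∪{4}={4}
  n18('cbaba'): parent n17 fail=1; on 'a' 1→0 → fail=19;  out {5}∪∅={5}
  n23('aacca'): parent n22 fail=4; on 'a' 4 → fail=5;  out {6}∪{4}={4,6}
  n9('caacca'): parent n8 fail=22; on 'a' 22 → fail=23;  out {1}∪{4,6}={1,4,6}
  n14('bbacac'): parent n13 fail=5; on 'c' 5→19→0 → fail=4;  out {3}∪∅={3}

Text stream:
pos 0 'b': at 1  emit P2@[0:0]
pos 1 'b': at 10  emit P2@[1:1]
pos 2 'a': at 11
pos 3 'c': at 12
pos 4 'a': at 13  emit P4@[3:4]
pos 5 'c': at 14  emit P3@[0:5]
pos 6 'a': at 5 (fail-walked)  emit P4@[5:6]
pos 7 'b': at 1 (fail-walked)  emit P2@[7:7]
pos 8 'b': at 10  emit P2@[8:8]
pos 9 'c': at 2 (fail-walked)
pos 10 'a': at 5 (fail-walked)  emit P4@[9:10]
pos 11 'a': at 6
pos 12 'b': at 1 (fail-walked)  emit P2@[12:12]
pos 13 'b': at 10  emit P2@[13:13]
pos 14 'a': at 11
pos 15 'c': at 12
pos 16 'a': at 13  emit P4@[15:16]
pos 17 'c': at 14  emit P3@[12:17]
pos 18 'a': at 5 (fail-walked)  emit P4@[17:18]
pos 19 'b': at 1 (fail-walked)  emit P2@[19:19]
pos 20 'c': at 2
pos 21 'a': at 5 (fail-walked)  emit P4@[20:21]
pos 22 'a': at 6
pos 23 'a': at 20 (fail-walked)
pos 24 'c': at 21
pos 25 'b': at 15 (fail-walked)  emit P2@[25:25]
pos 26 'c': at 2 (fail-walked)
pos 27 'b': at 3  emit P0@[25:27],P2@[27:27]
pos 28 'c': at 2 (fail-walked)
pos 29 'a': at 5 (fail-walked)  emit P4@[28:29]
pos 30 'c': at 4 (fail-walked)
pos 31 'b': at 15  emit P2@[31:31]
pos 32 'c': at 2 (fail-walked)
pos 33 'a': at 5 (fail-walked)  emit P4@[32:33]
pos 34 'a': at 6
pos 35 'c': at 7
pos 36 'a': at 5 (fail-walked)  emit P4@[35:36]
pos 37 'b': at 1 (fail-walked)  emit P2@[37:37]
pos 38 'b': at 10  emit P2@[38:38]
pos 39 'b': at 10 (fail-walked)  emit P2@[39:39]
pos 40 'a': at 11
pos 41 'b': at 1 (fail-walked)  emit P2@[41:41]
pos 42 'c': at 2
pos 43 'b': at 3  emit P0@[41:43],P2@[43:43]
pos 44 'a': at 16 (fail-walked)
pos 45 'b': at 17  emit P2@[45:45]
pos 46 'b': at 10 (fail-walked)  emit P2@[46:46]
pos 47 'a': at 11
pos 48 'c': at 12
pos 49 'a': at 13  emit P4@[48:49]
pos 50 'c': at 14  emit P3@[45:50]
pos 51 'a': at 5 (fail-walked)  emit P4@[50:51]
pos 52 'a': at 6
pos 53 'c': at 7
pos 54 'c': at 8
pos 55 'a': at 9  emit P1@[50:55],P4@[54:55],P6@[51:55]

All matches (sorted): [[0,2],[1,2],[4,4],[5,3],[6,4],[7,2],[8,2],[10,4],[12,2],[13,2],[16,4],[17,3],[18,4],[19,2],[21,4],[25,2],[27,0],[27,2],[29,4],[31,2],[33,4],[36,4],[37,2],[38,2],[39,2],[41,2],[43,0],[43,2],[45,2],[46,2],[49,4],[50,3],[51,4],[55,1],[55,4],[55,6]]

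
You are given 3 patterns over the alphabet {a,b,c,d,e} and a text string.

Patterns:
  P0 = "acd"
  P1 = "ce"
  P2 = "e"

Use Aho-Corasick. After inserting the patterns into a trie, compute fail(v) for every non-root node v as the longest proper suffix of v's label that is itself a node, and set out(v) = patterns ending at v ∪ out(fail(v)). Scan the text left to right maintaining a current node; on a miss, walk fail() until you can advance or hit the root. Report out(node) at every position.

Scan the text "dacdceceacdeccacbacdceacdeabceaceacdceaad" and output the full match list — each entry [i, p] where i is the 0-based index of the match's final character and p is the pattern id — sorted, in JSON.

Build:
Trie nodes:
  0='ε' goto a→1 c→4 e→6
  1='a' goto c→2
  2='ac' goto d→3
  3='acd' goto ·  [P0 ends]
  4='c' goto e→5
  5='ce' goto ·  [P1 ends]
  6='e' goto ·  [P2 ends]

BFS fail/out derivation:
  n1('a'): parent n0 fail=0; on 'a' 0 → fail=0;  out ∅∪∅=∅
  n4('c'): parent n0 fail=0; on 'c' 0 → fail=0;  out ∅∪∅=∅
  n6('e'): parent n0 fail=0; on 'e' 0 → fail=0;  out {2}∪∅={2}
  n2('ac'): parent n1 fail=0; on 'c' 0 → fail=4;  out ∅∪∅=∅
  n5('ce'): parent n4 fail=0; on 'e' 0 → fail=6;  out {1}∪{2}={1,2}
  n3('acd'): parent n2 fail=4; on 'd' 4→0 → fail=0;  out {0}∪∅={0}

Run:
pos 0 'd': at 0
pos 1 'a': at 1
pos 2 'c': at 2
pos 3 'd': at 3  → match P0@[1:3]
pos 4 'c': at 4 (via fail)
pos 5 'e': at 5  → match P1@[4:5],P2@[5:5]
pos 6 'c': at 4 (via fail)
pos 7 'e': at 5  → match P1@[6:7],P2@[7:7]
pos 8 'a': at 1 (via fail)
pos 9 'c': at 2
pos 10 'd': at 3  → match P0@[8:10]
pos 11 'e': at 6 (via fail)  → match P2@[11:11]
pos 12 'c': at 4 (via fail)
pos 13 'c': at 4 (via fail)
pos 14 'a': at 1 (via fail)
pos 15 'c': at 2
pos 16 'b': at 0 (via fail)
pos 17 'a': at 1
pos 18 'c': at 2
pos 19 'd': at 3  → match P0@[17:19]
pos 20 'c': at 4 (via fail)
pos 21 'e': at 5  → match P1@[20:21],P2@[21:21]
pos 22 'a': at 1 (via fail)
pos 23 'c': at 2
pos 24 'd': at 3  → match P0@[22:24]
pos 25 'e': at 6 (via fail)  → match P2@[25:25]
pos 26 'a': at 1 (via fail)
pos 27 'b': at 0 (via fail)
pos 28 'c': at 4
pos 29 'e': at 5  → match P1@[28:29],P2@[29:29]
pos 30 'a': at 1 (via fail)
pos 31 'c': at 2
pos 32 'e': at 5 (via fail)  → match P1@[31:32],P2@[32:32]
pos 33 'a': at 1 (via fail)
pos 34 'c': at 2
pos 35 'd': at 3  → match P0@[33:35]
pos 36 'c': at 4 (via fail)
pos 37 'e': at 5  → match P1@[36:37],P2@[37:37]
pos 38 'a': at 1 (via fail)
pos 39 'a': at 1 (via fail)
pos 40 'd': at 0 (via fail)

All matches (sorted): [[3,0],[5,1],[5,2],[7,1],[7,2],[10,0],[11,2],[19,0],[21,1],[21,2],[24,0],[25,2],[29,1],[29,2],[32,1],[32,2],[35,0],[37,1],[37,2]]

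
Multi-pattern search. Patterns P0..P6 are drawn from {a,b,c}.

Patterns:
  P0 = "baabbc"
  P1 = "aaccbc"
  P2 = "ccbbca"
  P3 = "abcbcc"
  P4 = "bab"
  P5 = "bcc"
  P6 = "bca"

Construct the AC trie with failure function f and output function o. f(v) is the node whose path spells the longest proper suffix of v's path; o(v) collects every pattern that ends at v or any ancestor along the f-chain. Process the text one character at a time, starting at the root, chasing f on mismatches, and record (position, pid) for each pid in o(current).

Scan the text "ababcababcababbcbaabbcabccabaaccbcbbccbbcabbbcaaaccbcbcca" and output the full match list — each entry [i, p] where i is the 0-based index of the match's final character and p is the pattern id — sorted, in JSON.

Build:
Trie (insert patterns):
  0='ε' goto a→7 b→1 c→13
  1='b' goto a→2 c→25
  2='ba' goto a→3 b→24
  3='baa' goto b→4
  4='baab' goto b→5
  5='baabb' goto c→6
  6='baabbc' goto ·  [P0 ends]
  7='a' goto a→8 b→19
  8='aa' goto c→9
  9='aac' goto c→10
  10='aacc' goto b→11
  11='aaccb' goto c→12
  12='aaccbc' goto ·  [P1 ends]
  13='c' goto c→14
  14='cc' goto b→15
  15='ccb' goto b→16
  16='ccbb' goto c→17
  17='ccbbc' goto a→18
  18='ccbbca' goto ·  [P2 ends]
  19='ab' goto c→20
  20='abc' goto b→21
  21='abcb' goto c→22
  22='abcbc' goto c→23
  23='abcbcc' goto ·  [P3 ends]
  24='bab' goto ·  [P4 ends]
  25='bc' goto a→27 c→26
  26='bcc' goto ·  [P5 ends]
  27='bca' goto ·  [P6 ends]

Failure links (BFS by depth):
  n1('b'): parent n0 fail=0; on 'b' 0 → fail=0;  out ∅∪∅=∅
  n7('a'): parent n0 fail=0; on 'a' 0 → fail=0;  out ∅∪∅=∅
  n13('c'): parent n0 fail=0; on 'c' 0 → fail=0;  out ∅∪∅=∅
  n2('ba'): parent n1 fail=0; on 'a' 0 → fail=7;  out ∅∪∅=∅
  n8('aa'): parent n7 fail=0; on 'a' 0 → fail=7;  out ∅∪∅=∅
  n14('cc'): parent n13 fail=0; on 'c' 0 → fail=13;  out ∅∪∅=∅
  n19('ab'): parent n7 fail=0; on 'b' 0 → fail=1;  out ∅∪∅=∅
  n25('bc'): parent n1 fail=0; on 'c' 0 → fail=13;  out ∅∪∅=∅
  n3('baa'): parent n2 fail=7; on 'a' 7 → fail=8;  out ∅∪∅=∅
  n9('aac'): parent n8 fail=7; on 'c' 7→0 → fail=13;  out ∅∪∅=∅
  n15('ccb'): parent n14 fail=13; on 'b' 13→0 → fail=1;  out ∅∪∅=∅
  n20('abc'): parent n19 fail=1; on 'c' 1 → fail=25;  out ∅∪∅=∅
  n24('bab'): parent n2 fail=7; on 'b' 7 → fail=19;  out {4}∪∅={4}
  n26('bcc'): parent n25 fail=13; on 'c' 13 → fail=14;  out {5}∪∅={5}
  n27('bca'): parent n25 fail=13; on 'a' 13→0 → fail=7;  out {6}∪∅={6}
  n4('baab'): parent n3 fail=8; on 'b' 8→7 → fail=19;  out ∅∪∅=∅
  n10('aacc'): parent n9 fail=13; on 'c' 13 → fail=14;  out ∅∪∅=∅
  n16('ccbb'): parent n15 fail=1; on 'b' 1→0 → fail=1;  out ∅∪∅=∅
  n21('abcb'): parent n20 fail=25; on 'b' 25→13→0 → fail=1;  out ∅∪∅=∅
  n5('baabb'): parent n4 fail=19; on 'b' 19→1→0 → fail=1;  out ∅∪∅=∅
  n11('aaccb'): parent n10 fail=14; on 'b' 14 → fail=15;  out ∅∪∅=∅
  n17('ccbbc'): parent n16 fail=1; on 'c' 1 → fail=25;  out ∅∪∅=∅
  n22('abcbc'): parent n21 fail=1; on 'c' 1 → fail=25;  out ∅∪∅=∅
  n6('baabbc'): parent n5 fail=1; on 'c' 1 → fail=25;  out {0}∪∅={0}
  n12('aaccbc'): parent n11 fail=15; on 'c' 15→1 → fail=25;  out {1}∪∅={1}
  n18('ccbbca'): parent n17 fail=25; on 'a' 25 → fail=27;  out {2}∪{6}={2,6}
  n23('abcbcc'): parent n22 fail=25; on 'c' 25 → fail=26;  out {3}∪{5}={3,5}

Scan:
pos 0 'a': at 7
pos 1 'b': at 19
pos 2 'a': at 2 (via fail)
pos 3 'b': at 24  emit P4@[1:3]
pos 4 'c': at 20 (via fail)
pos 5 'a': at 27 (via fail)  emit P6@[3:5]
pos 6 'b': at 19 (via fail)
pos 7 'a': at 2 (via fail)
pos 8 'b': at 24  emit P4@[6:8]
pos 9 'c': at 20 (via fail)
pos 10 'a': at 27 (via fail)  emit P6@[8:10]
pos 11 'b': at 19 (via fail)
pos 12 'a': at 2 (via fail)
pos 13 'b': at 24  emit P4@[11:13]
pos 14 'b': at 1 (via fail)
pos 15 'c': at 25
pos 16 'b': at 1 (via fail)
pos 17 'a': at 2
pos 18 'a': at 3
pos 19 'b': at 4
pos 20 'b': at 5
pos 21 'c': at 6  emit P0@[16:21]
pos 22 'a': at 27 (via fail)  emit P6@[20:22]
pos 23 'b': at 19 (via fail)
pos 24 'c': at 20
pos 25 'c': at 26 (via fail)  emit P5@[23:25]
pos 26 'a': at 7 (via fail)
pos 27 'b': at 19
pos 28 'a': at 2 (via fail)
pos 29 'a': at 3
pos 30 'c': at 9 (via fail)
pos 31 'c': at 10
pos 32 'b': at 11
pos 33 'c': at 12  emit P1@[28:33]
pos 34 'b': at 1 (via fail)
pos 35 'b': at 1 (via fail)
pos 36 'c': at 25
pos 37 'c': at 26  emit P5@[35:37]
pos 38 'b': at 15 (via fail)
pos 39 'b': at 16
pos 40 'c': at 17
pos 41 'a': at 18  emit P2@[36:41],P6@[39:41]
pos 42 'b': at 19 (via fail)
pos 43 'b': at 1 (via fail)
pos 44 'b': at 1 (via fail)
pos 45 'c': at 25
pos 46 'a': at 27  emit P6@[44:46]
pos 47 'a': at 8 (via fail)
pos 48 'a': at 8 (via fail)
pos 49 'c': at 9
pos 50 'c': at 10
pos 51 'b': at 11
pos 52 'c': at 12  emit P1@[47:52]
pos 53 'b': at 1 (via fail)
pos 54 'c': at 25
pos 55 'c': at 26  emit P5@[53:55]
pos 56 'a': at 7 (via fail)

Result: [[3,4],[5,6],[8,4],[10,6],[13,4],[21,0],[22,6],[25,5],[33,1],[37,5],[41,2],[41,6],[46,6],[52,1],[55,5]]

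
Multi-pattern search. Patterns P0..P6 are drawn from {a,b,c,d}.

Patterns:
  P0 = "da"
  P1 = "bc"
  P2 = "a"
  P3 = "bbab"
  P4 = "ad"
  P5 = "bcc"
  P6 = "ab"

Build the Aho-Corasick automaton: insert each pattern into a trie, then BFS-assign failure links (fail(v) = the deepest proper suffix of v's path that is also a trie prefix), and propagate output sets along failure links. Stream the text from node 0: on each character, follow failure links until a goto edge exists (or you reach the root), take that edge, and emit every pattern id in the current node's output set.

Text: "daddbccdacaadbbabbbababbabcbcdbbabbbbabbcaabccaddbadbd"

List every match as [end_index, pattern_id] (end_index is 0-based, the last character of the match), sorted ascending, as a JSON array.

Build automaton:
Trie (insert patterns):
  n0 'ε': a→5 b→3 d→1
  n1 'd': a→2
  n2 'da': ·  [P0 ends]
  n3 'b': b→6 c→4
  n4 'bc': c→10  [P1 ends]
  n5 'a': b→11 d→9  [P2 ends]
  n6 'bb': a→7
  n7 'bba': b→8
  n8 'bbab': ·  [P3 ends]
  n9 'ad': ·  [P4 ends]
  n10 'bcc': ·  [P5 ends]
  n11 'ab': ·  [P6 ends]

BFS fail/out derivation:
  fail(1) 'd': from fail(0)=0 chase 'd': 0 ⇒ 0;  out=∅∪out(0)=∅
  fail(3) 'b': from fail(0)=0 chase 'b': 0 ⇒ 0;  out=∅∪out(0)=∅
  fail(5) 'a': from fail(0)=0 chase 'a': 0 ⇒ 0;  out={2}∪out(0)={2}
  fail(2) 'da': from fail(1)=0 chase 'a': 0 ⇒ 5;  out={0}∪out(5)={0,2}
  fail(4) 'bc': from fail(3)=0 chase 'c': 0 ⇒ 0;  out={1}∪out(0)={1}
  fail(6) 'bb': from fail(3)=0 chase 'b': 0 ⇒ 3;  out=∅∪out(3)=∅
  fail(9) 'ad': from fail(5)=0 chase 'd': 0 ⇒ 1;  out={4}∪out(1)={4}
  fail(11) 'ab': from fail(5)=0 chase 'b': 0 ⇒ 3;  out={6}∪out(3)={6}
  fail(7) 'bba': from fail(6)=3 chase 'a': 3→0 ⇒ 5;  out=∅∪out(5)={2}
  fail(10) 'bcc': from fail(4)=0 chase 'c': 0 ⇒ 0;  out={5}∪out(0)={5}
  fail(8) 'bbab': from fail(7)=5 chase 'b': 5 ⇒ 11;  out={3}∪out(11)={3,6}

Scan:
i=0 'd': node 0→1
i=1 'a': node 1→2  ** P0@[0:1],P2@[1:1]
i=2 'd': node 2→9 (fail-walked)  ** P4@[1:2]
i=3 'd': node 9→1 (fail-walked)
i=4 'b': node 1→3 (fail-walked)
i=5 'c': node 3→4  ** P1@[4:5]
i=6 'c': node 4→10  ** P5@[4:6]
i=7 'd': node 10→1 (fail-walked)
i=8 'a': node 1→2  ** P0@[7:8],P2@[8:8]
i=9 'c': node 2→0 (fail-walked)
i=10 'a': node 0→5  ** P2@[10:10]
i=11 'a': node 5→5 (fail-walked)  ** P2@[11:11]
i=12 'd': node 5→9  ** P4@[11:12]
i=13 'b': node 9→3 (fail-walked)
i=14 'b': node 3→6
i=15 'a': node 6→7  ** P2@[15:15]
i=16 'b': node 7→8  ** P3@[13:16],P6@[15:16]
i=17 'b': node 8→6 (fail-walked)
i=18 'b': node 6→6 (fail-walked)
i=19 'a': node 6→7  ** P2@[19:19]
i=20 'b': node 7→8  ** P3@[17:20],P6@[19:20]
i=21 'a': node 8→5 (fail-walked)  ** P2@[21:21]
i=22 'b': node 5→11  ** P6@[21:22]
i=23 'b': node 11→6 (fail-walked)
i=24 'a': node 6→7  ** P2@[24:24]
i=25 'b': node 7→8  ** P3@[22:25],P6@[24:25]
i=26 'c': node 8→4 (fail-walked)  ** P1@[25:26]
i=27 'b': node 4→3 (fail-walked)
i=28 'c': node 3→4  ** P1@[27:28]
i=29 'd': node 4→1 (fail-walked)
i=30 'b': node 1→3 (fail-walked)
i=31 'b': node 3→6
i=32 'a': node 6→7  ** P2@[32:32]
i=33 'b': node 7→8  ** P3@[30:33],P6@[32:33]
i=34 'b': node 8→6 (fail-walked)
i=35 'b': node 6→6 (fail-walked)
i=36 'b': node 6→6 (fail-walked)
i=37 'a': node 6→7  ** P2@[37:37]
i=38 'b': node 7→8  ** P3@[35:38],P6@[37:38]
i=39 'b': node 8→6 (fail-walked)
i=40 'c': node 6→4 (fail-walked)  ** P1@[39:40]
i=41 'a': node 4→5 (fail-walked)  ** P2@[41:41]
i=42 'a': node 5→5 (fail-walked)  ** P2@[42:42]
i=43 'b': node 5→11  ** P6@[42:43]
i=44 'c': node 11→4 (fail-walked)  ** P1@[43:44]
i=45 'c': node 4→10  ** P5@[43:45]
i=46 'a': node 10→5 (fail-walked)  ** P2@[46:46]
i=47 'd': node 5→9  ** P4@[46:47]
i=48 'd': node 9→1 (fail-walked)
i=49 'b': node 1→3 (fail-walked)
i=50 'a': node 3→5 (fail-walked)  ** P2@[50:50]
i=51 'd': node 5→9  ** P4@[50:51]
i=52 'b': node 9→3 (fail-walked)
i=53 'd': node 3→1 (fail-walked)

Result: [[1,0],[1,2],[2,4],[5,1],[6,5],[8,0],[8,2],[10,2],[11,2],[12,4],[15,2],[16,3],[16,6],[19,2],[20,3],[20,6],[21,2],[22,6],[24,2],[25,3],[25,6],[26,1],[28,1],[32,2],[33,3],[33,6],[37,2],[38,3],[38,6],[40,1],[41,2],[42,2],[43,6],[44,1],[45,5],[46,2],[47,4],[50,2],[51,4]]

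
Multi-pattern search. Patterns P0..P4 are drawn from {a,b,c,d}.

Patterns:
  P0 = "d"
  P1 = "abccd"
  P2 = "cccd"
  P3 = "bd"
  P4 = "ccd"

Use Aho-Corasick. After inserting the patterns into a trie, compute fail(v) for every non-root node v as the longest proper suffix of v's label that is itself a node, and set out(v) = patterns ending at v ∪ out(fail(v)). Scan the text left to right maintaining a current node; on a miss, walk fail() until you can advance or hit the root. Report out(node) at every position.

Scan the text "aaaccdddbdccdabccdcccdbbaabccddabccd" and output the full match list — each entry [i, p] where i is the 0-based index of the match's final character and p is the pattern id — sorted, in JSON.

Build automaton:
Trie (insert patterns):
  0='ε' goto a→2 b→11 c→7 d→1
  1='d' goto ·  ←P0
  2='a' goto b→3
  3='ab' goto c→4
  4='abc' goto c→5
  5='abcc' goto d→6
  6='abccd' goto ·  ←P1
  7='c' goto c→8
  8='cc' goto c→9 d→13
  9='ccc' goto d→10
  10='cccd' goto ·  ←P2
  11='b' goto d→12
  12='bd' goto ·  ←P3
  13='ccd' goto ·  ←P4

Failure links (BFS by depth):
  n1('d'): parent n0 fail=0; on 'd' 0 → fail=0;  out {0}∪∅={0}
  n2('a'): parent n0 fail=0; on 'a' 0 → fail=0;  out ∅∪∅=∅
  n7('c'): parent n0 fail=0; on 'c' 0 → fail=0;  out ∅∪∅=∅
  n11('b'): parent n0 fail=0; on 'b' 0 → fail=0;  out ∅∪∅=∅
  n3('ab'): parent n2 fail=0; on 'b' 0 → fail=11;  out ∅∪∅=∅
  n8('cc'): parent n7 fail=0; on 'c' 0 → fail=7;  out ∅∪∅=∅
  n12('bd'): parent n11 fail=0; on 'd' 0 → fail=1;  out {3}∪{0}={0,3}
  n4('abc'): parent n3 fail=11; on 'c' 11→0 → fail=7;  out ∅∪∅=∅
  n9('ccc'): parent n8 fail=7; on 'c' 7 → fail=8;  out ∅∪∅=∅
  n13('ccd'): parent n8 fail=7; on 'd' 7→0 → fail=1;  out {4}∪{0}={0,4}
  n5('abcc'): parent n4 fail=7; on 'c' 7 → fail=8;  out ∅∪∅=∅
  n10('cccd'): parent n9 fail=8; on 'd' 8 → fail=13;  out {2}∪{0,4}={0,2,4}
  n6('abccd'): parent n5 fail=8; on 'd' 8 → fail=13;  out {1}∪{0,4}={0,1,4}

Text stream:
[0] read 'a'  n0⇒n2
[1] read 'a'  n2⇒n2 (fail-walked)
[2] read 'a'  n2⇒n2 (fail-walked)
[3] read 'c'  n2⇒n7 (fail-walked)
[4] read 'c'  n7⇒n8
[5] read 'd'  n8⇒n13  ** P0@[5:5],P4@[3:5]
[6] read 'd'  n13⇒n1 (fail-walked)  ** P0@[6:6]
[7] read 'd'  n1⇒n1 (fail-walked)  ** P0@[7:7]
[8] read 'b'  n1⇒n11 (fail-walked)
[9] read 'd'  n11⇒n12  ** P0@[9:9],P3@[8:9]
[10] read 'c'  n12⇒n7 (fail-walked)
[11] read 'c'  n7⇒n8
[12] read 'd'  n8⇒n13  ** P0@[12:12],P4@[10:12]
[13] read 'a'  n13⇒n2 (fail-walked)
[14] read 'b'  n2⇒n3
[15] read 'c'  n3⇒n4
[16] read 'c'  n4⇒n5
[17] read 'd'  n5⇒n6  ** P0@[17:17],P1@[13:17],P4@[15:17]
[18] read 'c'  n6⇒n7 (fail-walked)
[19] read 'c'  n7⇒n8
[20] read 'c'  n8⇒n9
[21] read 'd'  n9⇒n10  ** P0@[21:21],P2@[18:21],P4@[19:21]
[22] read 'b'  n10⇒n11 (fail-walked)
[23] read 'b'  n11⇒n11 (fail-walked)
[24] read 'a'  n11⇒n2 (fail-walked)
[25] read 'a'  n2⇒n2 (fail-walked)
[26] read 'b'  n2⇒n3
[27] read 'c'  n3⇒n4
[28] read 'c'  n4⇒n5
[29] read 'd'  n5⇒n6  ** P0@[29:29],P1@[25:29],P4@[27:29]
[30] read 'd'  n6⇒n1 (fail-walked)  ** P0@[30:30]
[31] read 'a'  n1⇒n2 (fail-walked)
[32] read 'b'  n2⇒n3
[33] read 'c'  n3⇒n4
[34] read 'c'  n4⇒n5
[35] read 'd'  n5⇒n6  ** P0@[35:35],P1@[31:35],P4@[33:35]

Result: [[5,0],[5,4],[6,0],[7,0],[9,0],[9,3],[12,0],[12,4],[17,0],[17,1],[17,4],[21,0],[21,2],[21,4],[29,0],[29,1],[29,4],[30,0],[35,0],[35,1],[35,4]]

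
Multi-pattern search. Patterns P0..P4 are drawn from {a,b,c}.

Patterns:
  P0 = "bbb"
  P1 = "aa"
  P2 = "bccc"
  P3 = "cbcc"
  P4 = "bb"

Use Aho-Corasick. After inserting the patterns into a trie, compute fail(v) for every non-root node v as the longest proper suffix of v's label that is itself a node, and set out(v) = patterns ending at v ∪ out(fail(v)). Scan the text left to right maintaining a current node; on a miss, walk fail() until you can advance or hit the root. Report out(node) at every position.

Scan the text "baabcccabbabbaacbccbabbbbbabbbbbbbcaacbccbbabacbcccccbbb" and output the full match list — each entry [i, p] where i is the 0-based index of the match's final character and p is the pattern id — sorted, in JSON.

Construct AC machine:
Trie (insert patterns):
  n0 'ε': a→4 b→1 c→9
  n1 'b': b→2 c→6
  n2 'bb': b→3  [P4 ends]
  n3 'bbb': ·  [P0 ends]
  n4 'a': a→5
  n5 'aa': ·  [P1 ends]
  n6 'bc': c→7
  n7 'bcc': c→8
  n8 'bccc': ·  [P2 ends]
  n9 'c': b→10
  n10 'cb': c→11
  n11 'cbc': c→12
  n12 'cbcc': ·  [P3 ends]

Failure links (BFS by depth):
  fail(1) 'b': from fail(0)=0 chase 'b': 0 ⇒ 0;  out=∅∪out(0)=∅
  fail(4) 'a': from fail(0)=0 chase 'a': 0 ⇒ 0;  out=∅∪out(0)=∅
  fail(9) 'c': from fail(0)=0 chase 'c': 0 ⇒ 0;  out=∅∪out(0)=∅
  fail(2) 'bb': from fail(1)=0 chase 'b': 0 ⇒ 1;  out={4}∪out(1)={4}
  fail(5) 'aa': from fail(4)=0 chase 'a': 0 ⇒ 4;  out={1}∪out(4)={1}
  fail(6) 'bc': from fail(1)=0 chase 'c': 0 ⇒ 9;  out=∅∪out(9)=∅
  fail(10) 'cb': from fail(9)=0 chase 'b': 0 ⇒ 1;  out=∅∪out(1)=∅
  fail(3) 'bbb': from fail(2)=1 chase 'b': 1 ⇒ 2;  out={0}∪out(2)={0,4}
  fail(7) 'bcc': from fail(6)=9 chase 'c': 9→0 ⇒ 9;  out=∅∪out(9)=∅
  fail(11) 'cbc': from fail(10)=1 chase 'c': 1 ⇒ 6;  out=∅∪out(6)=∅
  fail(8) 'bccc': from fail(7)=9 chase 'c': 9→0 ⇒ 9;  out={2}∪out(9)={2}
  fail(12) 'cbcc': from fail(11)=6 chase 'c': 6 ⇒ 7;  out={3}∪out(7)={3}

Scan:
pos 0 'b': at 1
pos 1 'a': at 4 (via fail)
pos 2 'a': at 5  emit P1@[1:2]
pos 3 'b': at 1 (via fail)
pos 4 'c': at 6
pos 5 'c': at 7
pos 6 'c': at 8  emit P2@[3:6]
pos 7 'a': at 4 (via fail)
pos 8 'b': at 1 (via fail)
pos 9 'b': at 2  emit P4@[8:9]
pos 10 'a': at 4 (via fail)
pos 11 'b': at 1 (via fail)
pos 12 'b': at 2  emit P4@[11:12]
pos 13 'a': at 4 (via fail)
pos 14 'a': at 5  emit P1@[13:14]
pos 15 'c': at 9 (via fail)
pos 16 'b': at 10
pos 17 'c': at 11
pos 18 'c': at 12  emit P3@[15:18]
pos 19 'b': at 10 (via fail)
pos 20 'a': at 4 (via fail)
pos 21 'b': at 1 (via fail)
pos 22 'b': at 2  emit P4@[21:22]
pos 23 'b': at 3  emit P0@[21:23],P4@[22:23]
pos 24 'b': at 3 (via fail)  emit P0@[22:24],P4@[23:24]
pos 25 'b': at 3 (via fail)  emit P0@[23:25],P4@[24:25]
pos 26 'a': at 4 (via fail)
pos 27 'b': at 1 (via fail)
pos 28 'b': at 2  emit P4@[27:28]
pos 29 'b': at 3  emit P0@[27:29],P4@[28:29]
pos 30 'b': at 3 (via fail)  emit P0@[28:30],P4@[29:30]
pos 31 'b': at 3 (via fail)  emit P0@[29:31],P4@[30:31]
pos 32 'b': at 3 (via fail)  emit P0@[30:32],P4@[31:32]
pos 33 'b': at 3 (via fail)  emit P0@[31:33],P4@[32:33]
pos 34 'c': at 6 (via fail)
pos 35 'a': at 4 (via fail)
pos 36 'a': at 5  emit P1@[35:36]
pos 37 'c': at 9 (via fail)
pos 38 'b': at 10
pos 39 'c': at 11
pos 40 'c': at 12  emit P3@[37:40]
pos 41 'b': at 10 (via fail)
pos 42 'b': at 2 (via fail)  emit P4@[41:42]
pos 43 'a': at 4 (via fail)
pos 44 'b': at 1 (via fail)
pos 45 'a': at 4 (via fail)
pos 46 'c': at 9 (via fail)
pos 47 'b': at 10
pos 48 'c': at 11
pos 49 'c': at 12  emit P3@[46:49]
pos 50 'c': at 8 (via fail)  emit P2@[47:50]
pos 51 'c': at 9 (via fail)
pos 52 'c': at 9 (via fail)
pos 53 'b': at 10
pos 54 'b': at 2 (via fail)  emit P4@[53:54]
pos 55 'b': at 3  emit P0@[53:55],P4@[54:55]

Result: [[2,1],[6,2],[9,4],[12,4],[14,1],[18,3],[22,4],[23,0],[23,4],[24,0],[24,4],[25,0],[25,4],[28,4],[29,0],[29,4],[30,0],[30,4],[31,0],[31,4],[32,0],[32,4],[33,0],[33,4],[36,1],[40,3],[42,4],[49,3],[50,2],[54,4],[55,0],[55,4]]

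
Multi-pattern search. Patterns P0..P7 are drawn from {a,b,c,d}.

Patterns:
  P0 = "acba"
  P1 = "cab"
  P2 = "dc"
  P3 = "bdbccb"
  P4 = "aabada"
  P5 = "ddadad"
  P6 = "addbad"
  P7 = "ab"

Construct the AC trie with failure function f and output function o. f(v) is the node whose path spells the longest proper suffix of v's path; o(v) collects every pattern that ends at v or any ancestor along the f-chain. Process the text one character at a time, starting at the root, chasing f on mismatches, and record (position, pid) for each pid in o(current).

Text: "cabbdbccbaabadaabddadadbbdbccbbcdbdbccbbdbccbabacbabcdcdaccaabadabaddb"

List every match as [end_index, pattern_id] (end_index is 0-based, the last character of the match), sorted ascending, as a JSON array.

Build:
Trie (insert patterns):
  0='ε' goto a→1 b→10 c→5 d→8
  1='a' goto a→16 b→31 c→2 d→26
  2='ac' goto b→3
  3='acb' goto a→4
  4='acba' goto ·  ←P0
  5='c' goto a→6
  6='ca' goto b→7
  7='cab' goto ·  ←P1
  8='d' goto c→9 d→21
  9='dc' goto ·  ←P2
  10='b' goto d→11
  11='bd' goto b→12
  12='bdb' goto c→13
  13='bdbc' goto c→14
  14='bdbcc' goto b→15
  15='bdbccb' goto ·  ←P3
  16='aa' goto b→17
  17='aab' goto a→18
  18='aaba' goto d→19
  19='aabad' goto a→20
  20='aabada' goto ·  ←P4
  21='dd' goto a→22
  22='dda' goto d→23
  23='ddad' goto a→24
  24='ddada' goto d→25
  25='ddadad' goto ·  ←P5
  26='ad' goto d→27
  27='add' goto b→28
  28='addb' goto a→29
  29='addba' goto d→30
  30='addbad' goto ·  ←P6
  31='ab' goto ·  ←P7

BFS fail/out derivation:
  n1('a'): parent n0 fail=0; on 'a' 0 → fail=0;  out ∅∪∅=∅
  n5('c'): parent n0 fail=0; on 'c' 0 → fail=0;  out ∅∪∅=∅
  n8('d'): parent n0 fail=0; on 'd' 0 → fail=0;  out ∅∪∅=∅
  n10('b'): parent n0 fail=0; on 'b' 0 → fail=0;  out ∅∪∅=∅
  n2('ac'): parent n1 fail=0; on 'c' 0 → fail=5;  out ∅∪∅=∅
  n6('ca'): parent n5 fail=0; on 'a' 0 → fail=1;  out ∅∪∅=∅
  n9('dc'): parent n8 fail=0; on 'c' 0 → fail=5;  out {2}∪∅={2}
  n11('bd'): parent n10 fail=0; on 'd' 0 → fail=8;  out ∅∪∅=∅
  n16('aa'): parent n1 fail=0; on 'a' 0 → fail=1;  out ∅∪∅=∅
  n21('dd'): parent n8 fail=0; on 'd' 0 → fail=8;  out ∅∪∅=∅
  n26('ad'): parent n1 fail=0; on 'd' 0 → fail=8;  out ∅∪∅=∅
  n31('ab'): parent n1 fail=0; on 'b' 0 → fail=10;  out {7}∪∅={7}
  n3('acb'): parent n2 fail=5; on 'b' 5→0 → fail=10;  out ∅∪∅=∅
  n7('cab'): parent n6 fail=1; on 'b' 1 → fail=31;  out {1}∪{7}={1,7}
  n12('bdb'): parent n11 fail=8; on 'b' 8→0 → fail=10;  out ∅∪∅=∅
  n17('aab'): parent n16 fail=1; on 'b' 1 → fail=31;  out ∅∪{7}={7}
  n22('dda'): parent n21 fail=8; on 'a' 8→0 → fail=1;  out ∅∪∅=∅
  n27('add'): parent n26 fail=8; on 'd' 8 → fail=21;  out ∅∪∅=∅
  n4('acba'): parent n3 fail=10; on 'a' 10→0 → fail=1;  out {0}∪∅={0}
  n13('bdbc'): parent n12 fail=10; on 'c' 10→0 → fail=5;  out ∅∪∅=∅
  n18('aaba'): parent n17 fail=31; on 'a' 31→10→0 → fail=1;  out ∅∪∅=∅
  n23('ddad'): parent n22 fail=1; on 'd' 1 → fail=26;  out ∅∪∅=∅
  n28('addb'): parent n27 fail=21; on 'b' 21→8→0 → fail=10;  out ∅∪∅=∅
  n14('bdbcc'): parent n13 fail=5; on 'c' 5→0 → fail=5;  out ∅∪∅=∅
  n19('aabad'): parent n18 fail=1; on 'd' 1 → fail=26;  out ∅∪∅=∅
  n24('ddada'): parent n23 fail=26; on 'a' 26→8→0 → fail=1;  out ∅∪∅=∅
  n29('addba'): parent n28 fail=10; on 'a' 10→0 → fail=1;  out ∅∪∅=∅
  n15('bdbccb'): parent n14 fail=5; on 'b' 5→0 → fail=10;  out {3}∪∅={3}
  n20('aabada'): parent n19 fail=26; on 'a' 26→8→0 → fail=1;  out {4}∪∅={4}
  n25('ddadad'): parent n24 fail=1; on 'd' 1 → fail=26;  out {5}∪∅={5}
  n30('addbad'): parent n29 fail=1; on 'd' 1 → fail=26;  out {6}∪∅={6}

Text stream:
[0] read 'c'  n0⇒n5
[1] read 'a'  n5⇒n6
[2] read 'b'  n6⇒n7  → match P1@[0:2],P7@[1:2]
[3] read 'b'  n7⇒n10 (via fail)
[4] read 'd'  n10⇒n11
[5] read 'b'  n11⇒n12
[6] read 'c'  n12⇒n13
[7] read 'c'  n13⇒n14
[8] read 'b'  n14⇒n15  → match P3@[3:8]
[9] read 'a'  n15⇒n1 (via fail)
[10] read 'a'  n1⇒n16
[11] read 'b'  n16⇒n17  → match P7@[10:11]
[12] read 'a'  n17⇒n18
[13] read 'd'  n18⇒n19
[14] read 'a'  n19⇒n20  → match P4@[9:14]
[15] read 'a'  n20⇒n16 (via fail)
[16] read 'b'  n16⇒n17  → match P7@[15:16]
[17] read 'd'  n17⇒n11 (via fail)
[18] read 'd'  n11⇒n21 (via fail)
[19] read 'a'  n21⇒n22
[20] read 'd'  n22⇒n23
[21] read 'a'  n23⇒n24
[22] read 'd'  n24⇒n25  → match P5@[17:22]
[23] read 'b'  n25⇒n10 (via fail)
[24] read 'b'  n10⇒n10 (via fail)
[25] read 'd'  n10⇒n11
[26] read 'b'  n11⇒n12
[27] read 'c'  n12⇒n13
[28] read 'c'  n13⇒n14
[29] read 'b'  n14⇒n15  → match P3@[24:29]
[30] read 'b'  n15⇒n10 (via fail)
[31] read 'c'  n10⇒n5 (via fail)
[32] read 'd'  n5⇒n8 (via fail)
[33] read 'b'  n8⇒n10 (via fail)
[34] read 'd'  n10⇒n11
[35] read 'b'  n11⇒n12
[36] read 'c'  n12⇒n13
[37] read 'c'  n13⇒n14
[38] read 'b'  n14⇒n15  → match P3@[33:38]
[39] read 'b'  n15⇒n10 (via fail)
[40] read 'd'  n10⇒n11
[41] read 'b'  n11⇒n12
[42] read 'c'  n12⇒n13
[43] read 'c'  n13⇒n14
[44] read 'b'  n14⇒n15  → match P3@[39:44]
[45] read 'a'  n15⇒n1 (via fail)
[46] read 'b'  n1⇒n31  → match P7@[45:46]
[47] read 'a'  n31⇒n1 (via fail)
[48] read 'c'  n1⇒n2
[49] read 'b'  n2⇒n3
[50] read 'a'  n3⇒n4  → match P0@[47:50]
[51] read 'b'  n4⇒n31 (via fail)  → match P7@[50:51]
[52] read 'c'  n31⇒n5 (via fail)
[53] read 'd'  n5⇒n8 (via fail)
[54] read 'c'  n8⇒n9  → match P2@[53:54]
[55] read 'd'  n9⇒n8 (via fail)
[56] read 'a'  n8⇒n1 (via fail)
[57] read 'c'  n1⇒n2
[58] read 'c'  n2⇒n5 (via fail)
[59] read 'a'  n5⇒n6
[60] read 'a'  n6⇒n16 (via fail)
[61] read 'b'  n16⇒n17  → match P7@[60:61]
[62] read 'a'  n17⇒n18
[63] read 'd'  n18⇒n19
[64] read 'a'  n19⇒n20  → match P4@[59:64]
[65] read 'b'  n20⇒n31 (via fail)  → match P7@[64:65]
[66] read 'a'  n31⇒n1 (via fail)
[67] read 'd'  n1⇒n26
[68] read 'd'  n26⇒n27
[69] read 'b'  n27⇒n28

All matches (sorted): [[2,1],[2,7],[8,3],[11,7],[14,4],[16,7],[22,5],[29,3],[38,3],[44,3],[46,7],[50,0],[51,7],[54,2],[61,7],[64,4],[65,7]]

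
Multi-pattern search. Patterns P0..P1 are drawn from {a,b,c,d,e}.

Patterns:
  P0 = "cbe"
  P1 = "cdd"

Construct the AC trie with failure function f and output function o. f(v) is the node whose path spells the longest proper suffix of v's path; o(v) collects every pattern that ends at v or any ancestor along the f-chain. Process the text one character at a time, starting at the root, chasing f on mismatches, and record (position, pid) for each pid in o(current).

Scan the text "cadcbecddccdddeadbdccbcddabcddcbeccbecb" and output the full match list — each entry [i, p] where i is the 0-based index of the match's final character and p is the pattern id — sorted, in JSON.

Build automaton:
Trie nodes:
  0='ε' goto c→1
  1='c' goto b→2 d→4
  2='cb' goto e→3
  3='cbe' goto ·  [P0 ends]
  4='cd' goto d→5
  5='cdd' goto ·  [P1 ends]

Failure links (BFS by depth):
  fail(1) 'c': from fail(0)=0 chase 'c': 0 ⇒ 0;  out=∅∪out(0)=∅
  fail(2) 'cb': from fail(1)=0 chase 'b': 0 ⇒ 0;  out=∅∪out(0)=∅
  fail(4) 'cd': from fail(1)=0 chase 'd': 0 ⇒ 0;  out=∅∪out(0)=∅
  fail(3) 'cbe': from fail(2)=0 chase 'e': 0 ⇒ 0;  out={0}∪out(0)={0}
  fail(5) 'cdd': from fail(4)=0 chase 'd': 0 ⇒ 0;  out={1}∪out(0)={1}

Run:
pos 0 'c': at 1
pos 1 'a': at 0 (fail-walked)
pos 2 'd': at 0
pos 3 'c': at 1
pos 4 'b': at 2
pos 5 'e': at 3  → match P0@[3:5]
pos 6 'c': at 1 (fail-walked)
pos 7 'd': at 4
pos 8 'd': at 5  → match P1@[6:8]
pos 9 'c': at 1 (fail-walked)
pos 10 'c': at 1 (fail-walked)
pos 11 'd': at 4
pos 12 'd': at 5  → match P1@[10:12]
pos 13 'd': at 0 (fail-walked)
pos 14 'e': at 0
pos 15 'a': at 0
pos 16 'd': at 0
pos 17 'b': at 0
pos 18 'd': at 0
pos 19 'c': at 1
pos 20 'c': at 1 (fail-walked)
pos 21 'b': at 2
pos 22 'c': at 1 (fail-walked)
pos 23 'd': at 4
pos 24 'd': at 5  → match P1@[22:24]
pos 25 'a': at 0 (fail-walked)
pos 26 'b': at 0
pos 27 'c': at 1
pos 28 'd': at 4
pos 29 'd': at 5  → match P1@[27:29]
pos 30 'c': at 1 (fail-walked)
pos 31 'b': at 2
pos 32 'e': at 3  → match P0@[30:32]
pos 33 'c': at 1 (fail-walked)
pos 34 'c': at 1 (fail-walked)
pos 35 'b': at 2
pos 36 'e': at 3  → match P0@[34:36]
pos 37 'c': at 1 (fail-walked)
pos 38 'b': at 2

Matches: [[5,0],[8,1],[12,1],[24,1],[29,1],[32,0],[36,0]]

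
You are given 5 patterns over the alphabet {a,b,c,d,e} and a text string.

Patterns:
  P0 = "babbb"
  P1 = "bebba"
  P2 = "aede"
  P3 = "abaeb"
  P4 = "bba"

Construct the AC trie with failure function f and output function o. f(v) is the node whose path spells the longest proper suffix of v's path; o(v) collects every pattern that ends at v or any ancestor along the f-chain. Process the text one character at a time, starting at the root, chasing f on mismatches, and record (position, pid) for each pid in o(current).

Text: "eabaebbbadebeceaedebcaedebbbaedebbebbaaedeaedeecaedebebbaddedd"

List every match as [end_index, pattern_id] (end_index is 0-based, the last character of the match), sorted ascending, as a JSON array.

Construct AC machine:
Trie (insert patterns):
  0='ε' goto a→10 b→1
  1='b' goto a→2 b→18 e→6
  2='ba' goto b→3
  3='bab' goto b→4
  4='babb' goto b→5
  5='babbb' goto ·  ←P0
  6='be' goto b→7
  7='beb' goto b→8
  8='bebb' goto a→9
  9='bebba' goto ·  ←P1
  10='a' goto b→14 e→11
  11='ae' goto d→12
  12='aed' goto e→13
  13='aede' goto ·  ←P2
  14='ab' goto a→15
  15='aba' goto e→16
  16='abae' goto b→17
  17='abaeb' goto ·  ←P3
  18='bb' goto a→19
  19='bba' goto ·  ←P4

BFS fail/out derivation:
  fail(1) 'b': from fail(0)=0 chase 'b': 0 ⇒ 0;  out=∅∪out(0)=∅
  fail(10) 'a': from fail(0)=0 chase 'a': 0 ⇒ 0;  out=∅∪out(0)=∅
  fail(2) 'ba': from fail(1)=0 chase 'a': 0 ⇒ 10;  out=∅∪out(10)=∅
  fail(6) 'be': from fail(1)=0 chase 'e': 0 ⇒ 0;  out=∅∪out(0)=∅
  fail(11) 'ae': from fail(10)=0 chase 'e': 0 ⇒ 0;  out=∅∪out(0)=∅
  fail(14) 'ab': from fail(10)=0 chase 'b': 0 ⇒ 1;  out=∅∪out(1)=∅
  fail(18) 'bb': from fail(1)=0 chase 'b': 0 ⇒ 1;  out=∅∪out(1)=∅
  fail(3) 'bab': from fail(2)=10 chase 'b': 10 ⇒ 14;  out=∅∪out(14)=∅
  fail(7) 'beb': from fail(6)=0 chase 'b': 0 ⇒ 1;  out=∅∪out(1)=∅
  fail(12) 'aed': from fail(11)=0 chase 'd': 0 ⇒ 0;  out=∅∪out(0)=∅
  fail(15) 'aba': from fail(14)=1 chase 'a': 1 ⇒ 2;  out=∅∪out(2)=∅
  fail(19) 'bba': from fail(18)=1 chase 'a': 1 ⇒ 2;  out={4}∪out(2)={4}
  fail(4) 'babb': from fail(3)=14 chase 'b': 14→1 ⇒ 18;  out=∅∪out(18)=∅
  fail(8) 'bebb': from fail(7)=1 chase 'b': 1 ⇒ 18;  out=∅∪out(18)=∅
  fail(13) 'aede': from fail(12)=0 chase 'e': 0 ⇒ 0;  out={2}∪out(0)={2}
  fail(16) 'abae': from fail(15)=2 chase 'e': 2→10 ⇒ 11;  out=∅∪out(11)=∅
  fail(5) 'babbb': from fail(4)=18 chase 'b': 18→1 ⇒ 18;  out={0}∪out(18)={0}
  fail(9) 'bebba': from fail(8)=18 chase 'a': 18 ⇒ 19;  out={1}∪out(19)={1,4}
  fail(17) 'abaeb': from fail(16)=11 chase 'b': 11→0 ⇒ 1;  out={3}∪out(1)={3}

Run:
i=0 'e': node 0→0
i=1 'a': node 0→10
i=2 'b': node 10→14
i=3 'a': node 14→15
i=4 'e': node 15→16
i=5 'b': node 16→17  emit P3@[1:5]
i=6 'b': node 17→18 (fail-walked)
i=7 'b': node 18→18 (fail-walked)
i=8 'a': node 18→19  emit P4@[6:8]
i=9 'd': node 19→0 (fail-walked)
i=10 'e': node 0→0
i=11 'b': node 0→1
i=12 'e': node 1→6
i=13 'c': node 6→0 (fail-walked)
i=14 'e': node 0→0
i=15 'a': node 0→10
i=16 'e': node 10→11
i=17 'd': node 11→12
i=18 'e': node 12→13  emit P2@[15:18]
i=19 'b': node 13→1 (fail-walked)
i=20 'c': node 1→0 (fail-walked)
i=21 'a': node 0→10
i=22 'e': node 10→11
i=23 'd': node 11→12
i=24 'e': node 12→13  emit P2@[21:24]
i=25 'b': node 13→1 (fail-walked)
i=26 'b': node 1→18
i=27 'b': node 18→18 (fail-walked)
i=28 'a': node 18→19  emit P4@[26:28]
i=29 'e': node 19→11 (fail-walked)
i=30 'd': node 11→12
i=31 'e': node 12→13  emit P2@[28:31]
i=32 'b': node 13→1 (fail-walked)
i=33 'b': node 1→18
i=34 'e': node 18→6 (fail-walked)
i=35 'b': node 6→7
i=36 'b': node 7→8
i=37 'a': node 8→9  emit P1@[33:37],P4@[35:37]
i=38 'a': node 9→10 (fail-walked)
i=39 'e': node 10→11
i=40 'd': node 11→12
i=41 'e': node 12→13  emit P2@[38:41]
i=42 'a': node 13→10 (fail-walked)
i=43 'e': node 10→11
i=44 'd': node 11→12
i=45 'e': node 12→13  emit P2@[42:45]
i=46 'e': node 13→0 (fail-walked)
i=47 'c': node 0→0
i=48 'a': node 0→10
i=49 'e': node 10→11
i=50 'd': node 11→12
i=51 'e': node 12→13  emit P2@[48:51]
i=52 'b': node 13→1 (fail-walked)
i=53 'e': node 1→6
i=54 'b': node 6→7
i=55 'b': node 7→8
i=56 'a': node 8→9  emit P1@[52:56],P4@[54:56]
i=57 'd': node 9→0 (fail-walked)
i=58 'd': node 0→0
i=59 'e': node 0→0
i=60 'd': node 0→0
i=61 'd': node 0→0

Result: [[5,3],[8,4],[18,2],[24,2],[28,4],[31,2],[37,1],[37,4],[41,2],[45,2],[51,2],[56,1],[56,4]]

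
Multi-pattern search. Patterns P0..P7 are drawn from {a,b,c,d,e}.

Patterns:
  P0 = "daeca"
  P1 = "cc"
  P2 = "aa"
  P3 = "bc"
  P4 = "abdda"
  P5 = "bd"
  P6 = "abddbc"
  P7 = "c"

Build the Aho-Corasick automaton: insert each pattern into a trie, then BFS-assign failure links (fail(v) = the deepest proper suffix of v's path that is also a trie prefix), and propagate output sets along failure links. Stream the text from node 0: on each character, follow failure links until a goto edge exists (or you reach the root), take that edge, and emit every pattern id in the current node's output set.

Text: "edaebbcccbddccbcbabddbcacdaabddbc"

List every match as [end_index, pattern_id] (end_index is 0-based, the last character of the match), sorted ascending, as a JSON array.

Construct AC machine:
Trie (insert patterns):
  0='ε' goto a→8 b→10 c→6 d→1
  1='d' goto a→2
  2='da' goto e→3
  3='dae' goto c→4
  4='daec' goto a→5
  5='daeca' goto ·  ←P0
  6='c' goto c→7  ←P7
  7='cc' goto ·  ←P1
  8='a' goto a→9 b→12
  9='aa' goto ·  ←P2
  10='b' goto c→11 d→16
  11='bc' goto ·  ←P3
  12='ab' goto d→13
  13='abd' goto d→14
  14='abdd' goto a→15 b→17
  15='abdda' goto ·  ←P4
  16='bd' goto ·  ←P5
  17='abddb' goto c→18
  18='abddbc' goto ·  ←P6

Failure links (BFS by depth):
  fail(1) 'd': from fail(0)=0 chase 'd': 0 ⇒ 0;  out=∅∪out(0)=∅
  fail(6) 'c': from fail(0)=0 chase 'c': 0 ⇒ 0;  out={7}∪out(0)={7}
  fail(8) 'a': from fail(0)=0 chase 'a': 0 ⇒ 0;  out=∅∪out(0)=∅
  fail(10) 'b': from fail(0)=0 chase 'b': 0 ⇒ 0;  out=∅∪out(0)=∅
  fail(2) 'da': from fail(1)=0 chase 'a': 0 ⇒ 8;  out=∅∪out(8)=∅
  fail(7) 'cc': from fail(6)=0 chase 'c': 0 ⇒ 6;  out={1}∪out(6)={1,7}
  fail(9) 'aa': from fail(8)=0 chase 'a': 0 ⇒ 8;  out={2}∪out(8)={2}
  fail(11) 'bc': from fail(10)=0 chase 'c': 0 ⇒ 6;  out={3}∪out(6)={3,7}
  fail(12) 'ab': from fail(8)=0 chase 'b': 0 ⇒ 10;  out=∅∪out(10)=∅
  fail(16) 'bd': from fail(10)=0 chase 'd': 0 ⇒ 1;  out={5}∪out(1)={5}
  fail(3) 'dae': from fail(2)=8 chase 'e': 8→0 ⇒ 0;  out=∅∪out(0)=∅
  fail(13) 'abd': from fail(12)=10 chase 'd': 10 ⇒ 16;  out=∅∪out(16)={5}
  fail(4) 'daec': from fail(3)=0 chase 'c': 0 ⇒ 6;  out=∅∪out(6)={7}
  fail(14) 'abdd': from fail(13)=16 chase 'd': 16→1→0 ⇒ 1;  out=∅∪out(1)=∅
  fail(5) 'daeca': from fail(4)=6 chase 'a': 6→0 ⇒ 8;  out={0}∪out(8)={0}
  fail(15) 'abdda': from fail(14)=1 chase 'a': 1 ⇒ 2;  out={4}∪out(2)={4}
  fail(17) 'abddb': from fail(14)=1 chase 'b': 1→0 ⇒ 10;  out=∅∪out(10)=∅
  fail(18) 'abddbc': from fail(17)=10 chase 'c': 10 ⇒ 11;  out={6}∪out(11)={3,6,7}

Run:
[0] read 'e'  n0⇒n0
[1] read 'd'  n0⇒n1
[2] read 'a'  n1⇒n2
[3] read 'e'  n2⇒n3
[4] read 'b'  n3⇒n10 ·f
[5] read 'b'  n10⇒n10 ·f
[6] read 'c'  n10⇒n11  ** P3@[5:6],P7@[6:6]
[7] read 'c'  n11⇒n7 ·f  ** P1@[6:7],P7@[7:7]
[8] read 'c'  n7⇒n7 ·f  ** P1@[7:8],P7@[8:8]
[9] read 'b'  n7⇒n10 ·f
[10] read 'd'  n10⇒n16  ** P5@[9:10]
[11] read 'd'  n16⇒n1 ·f
[12] read 'c'  n1⇒n6 ·f  ** P7@[12:12]
[13] read 'c'  n6⇒n7  ** P1@[12:13],P7@[13:13]
[14] read 'b'  n7⇒n10 ·f
[15] read 'c'  n10⇒n11  ** P3@[14:15],P7@[15:15]
[16] read 'b'  n11⇒n10 ·f
[17] read 'a'  n10⇒n8 ·f
[18] read 'b'  n8⇒n12
[19] read 'd'  n12⇒n13  ** P5@[18:19]
[20] read 'd'  n13⇒n14
[21] read 'b'  n14⇒n17
[22] read 'c'  n17⇒n18  ** P3@[21:22],P6@[17:22],P7@[22:22]
[23] read 'a'  n18⇒n8 ·f
[24] read 'c'  n8⇒n6 ·f  ** P7@[24:24]
[25] read 'd'  n6⇒n1 ·f
[26] read 'a'  n1⇒n2
[27] read 'a'  n2⇒n9 ·f  ** P2@[26:27]
[28] read 'b'  n9⇒n12 ·f
[29] read 'd'  n12⇒n13  ** P5@[28:29]
[30] read 'd'  n13⇒n14
[31] read 'b'  n14⇒n17
[32] read 'c'  n17⇒n18  ** P3@[31:32],P6@[27:32],P7@[32:32]

All matches (sorted): [[6,3],[6,7],[7,1],[7,7],[8,1],[8,7],[10,5],[12,7],[13,1],[13,7],[15,3],[15,7],[19,5],[22,3],[22,6],[22,7],[24,7],[27,2],[29,5],[32,3],[32,6],[32,7]]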